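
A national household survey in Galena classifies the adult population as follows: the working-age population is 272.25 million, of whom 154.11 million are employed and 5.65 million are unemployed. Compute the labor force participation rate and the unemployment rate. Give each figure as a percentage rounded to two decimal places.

Labor force = employed + unemployed = 154.11 + 5.65 = 159.76 million.
Unemployment rate = 5.65 / 159.76 = 3.54%.
Labor force participation rate = 159.76 / 272.25 = 58.68%.

Labor force participation rate ≈ 58.68%; unemployment rate ≈ 3.54%.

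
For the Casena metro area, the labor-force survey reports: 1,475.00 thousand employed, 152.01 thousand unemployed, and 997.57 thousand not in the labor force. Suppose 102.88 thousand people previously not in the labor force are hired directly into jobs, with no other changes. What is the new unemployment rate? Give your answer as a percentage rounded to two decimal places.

New unemployment rate ≈ 8.79%.

Initially, labor force = 1,475.00 + 152.01 = 1,627.01 thousand, so u = 152.01/1,627.01 = 9.34%.
After the change, employed and labor force both rise by 102.88; unemployed unchanged → E = 1,577.88, U = 152.01, labor force = 1,729.89 thousand.
New unemployment rate = 152.01 / 1,729.89 = 8.79%.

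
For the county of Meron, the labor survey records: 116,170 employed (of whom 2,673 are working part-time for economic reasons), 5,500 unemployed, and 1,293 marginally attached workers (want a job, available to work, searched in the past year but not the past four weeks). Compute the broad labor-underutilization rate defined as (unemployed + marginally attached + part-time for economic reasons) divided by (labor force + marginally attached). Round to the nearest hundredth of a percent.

Broad underutilization rate ≈ 7.70%.

Labor force = 116,170 + 5,500 = 121,670.
Numerator = 5,500 + 1,293 + 2,673 = 9,466.
Denominator = 121,670 + 1,293 = 122,963.
Broad rate = 9,466 / 122,963 = 7.70%.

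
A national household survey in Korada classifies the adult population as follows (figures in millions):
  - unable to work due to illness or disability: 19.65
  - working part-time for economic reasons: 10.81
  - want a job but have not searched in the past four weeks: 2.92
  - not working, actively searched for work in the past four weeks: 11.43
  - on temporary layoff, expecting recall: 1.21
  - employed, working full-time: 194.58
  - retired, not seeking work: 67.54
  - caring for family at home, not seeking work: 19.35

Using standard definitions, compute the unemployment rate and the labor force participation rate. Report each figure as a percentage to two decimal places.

Unemployment rate ≈ 5.80%; labor force participation rate ≈ 66.58%.

Employed = 10.81 + 194.58 = 205.39 million (anyone who worked, including part-time for economic reasons, counts as employed).
Unemployed = 11.43 + 1.21 = 12.64 million (jobless and actively searching, or on temporary layoff).
Labor force = 205.39 + 12.64 = 218.03 million.
Not in labor force = 19.65 + 2.92 + 67.54 + 19.35 = 109.46 million (those not working and not actively searching are outside the labor force — including those who want a job but have given up searching).
Civilian working-age population = 218.03 + 109.46 = 327.49 million.
Unemployment rate = 12.64 / 218.03 = 5.80%.
Labor force participation rate = 218.03 / 327.49 = 66.58%.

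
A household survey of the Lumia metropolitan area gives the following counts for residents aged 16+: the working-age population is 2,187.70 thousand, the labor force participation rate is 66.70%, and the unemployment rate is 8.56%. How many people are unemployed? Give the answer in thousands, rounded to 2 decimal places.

About 124.91 thousand are unemployed.

Labor force = 0.6670 × 2,187.70 = 1,459.20 thousand.
Unemployed = 0.0856 × 1,459.20 ≈ 124.91 thousand.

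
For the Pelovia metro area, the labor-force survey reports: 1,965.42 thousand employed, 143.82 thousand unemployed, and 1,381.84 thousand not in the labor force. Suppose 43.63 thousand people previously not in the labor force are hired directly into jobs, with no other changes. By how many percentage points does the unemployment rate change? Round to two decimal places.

The unemployment rate changes by −0.14 percentage points.

Initially, labor force = 1,965.42 + 143.82 = 2,109.24 thousand, so u = 143.82/2,109.24 = 6.82%.
After the change, employed and labor force both rise by 43.63; unemployed unchanged → E = 2,009.05, U = 143.82, labor force = 2,152.87 thousand.
New unemployment rate = 143.82 / 2,152.87 = 6.68%.
Change = 6.68% − 6.82% = −0.14 percentage points.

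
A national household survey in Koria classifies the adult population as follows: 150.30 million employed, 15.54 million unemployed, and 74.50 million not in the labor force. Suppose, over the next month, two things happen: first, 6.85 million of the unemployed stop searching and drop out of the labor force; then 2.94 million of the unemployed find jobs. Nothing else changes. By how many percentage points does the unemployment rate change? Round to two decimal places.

The unemployment rate changes by −5.75 percentage points.

Initially, labor force = 150.30 + 15.54 = 165.84 million, so u = 15.54/165.84 = 9.37%.
After the first change, unemployed and labor force both fall by 6.85 → E = 150.30, U = 8.69, labor force = 158.99 million.
After the second change, unemployed falls and employed rises by 2.94; labor force unchanged → E = 153.24, U = 5.75, labor force = 158.99 million.
New unemployment rate = 5.75 / 158.99 = 3.62%.
Change = 3.62% − 9.37% = −5.75 percentage points.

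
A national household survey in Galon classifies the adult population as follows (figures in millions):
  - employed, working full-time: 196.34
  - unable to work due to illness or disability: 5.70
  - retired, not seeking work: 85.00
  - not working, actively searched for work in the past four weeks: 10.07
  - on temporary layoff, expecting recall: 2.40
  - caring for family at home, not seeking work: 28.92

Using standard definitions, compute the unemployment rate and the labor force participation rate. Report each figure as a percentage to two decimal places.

Unemployment rate ≈ 5.97%; labor force participation rate ≈ 63.58%.

Employed = 196.34 million.
Unemployed = 10.07 + 2.40 = 12.47 million (jobless and actively searching, or on temporary layoff).
Labor force = 196.34 + 12.47 = 208.81 million.
Not in labor force = 5.70 + 85.00 + 28.92 = 119.62 million (those not working and not actively searching are outside the labor force).
Civilian working-age population = 208.81 + 119.62 = 328.43 million.
Unemployment rate = 12.47 / 208.81 = 5.97%.
Labor force participation rate = 208.81 / 328.43 = 63.58%.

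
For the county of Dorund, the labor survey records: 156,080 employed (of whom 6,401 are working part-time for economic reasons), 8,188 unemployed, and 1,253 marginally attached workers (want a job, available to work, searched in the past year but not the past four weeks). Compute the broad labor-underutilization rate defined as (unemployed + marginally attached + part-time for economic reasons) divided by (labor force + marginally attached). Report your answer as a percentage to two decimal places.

Labor force = 156,080 + 8,188 = 164,268.
Numerator = 8,188 + 1,253 + 6,401 = 15,842.
Denominator = 164,268 + 1,253 = 165,521.
Broad rate = 15,842 / 165,521 = 9.57%.

Broad underutilization rate ≈ 9.57%.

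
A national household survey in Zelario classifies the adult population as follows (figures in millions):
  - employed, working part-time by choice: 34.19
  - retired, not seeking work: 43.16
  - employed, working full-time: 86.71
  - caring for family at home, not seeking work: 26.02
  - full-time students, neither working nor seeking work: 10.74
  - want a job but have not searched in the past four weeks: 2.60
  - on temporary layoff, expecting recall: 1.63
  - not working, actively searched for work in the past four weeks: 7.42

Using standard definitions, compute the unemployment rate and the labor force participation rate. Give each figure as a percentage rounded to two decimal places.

Unemployment rate ≈ 6.96%; labor force participation rate ≈ 61.16%.

Employed = 34.19 + 86.71 = 120.90 million.
Unemployed = 1.63 + 7.42 = 9.05 million (jobless and actively searching, or on temporary layoff).
Labor force = 120.90 + 9.05 = 129.95 million.
Not in labor force = 43.16 + 26.02 + 10.74 + 2.60 = 82.52 million (those not working and not actively searching are outside the labor force — including those who want a job but have given up searching).
Civilian working-age population = 129.95 + 82.52 = 212.47 million.
Unemployment rate = 9.05 / 129.95 = 6.96%.
Labor force participation rate = 129.95 / 212.47 = 61.16%.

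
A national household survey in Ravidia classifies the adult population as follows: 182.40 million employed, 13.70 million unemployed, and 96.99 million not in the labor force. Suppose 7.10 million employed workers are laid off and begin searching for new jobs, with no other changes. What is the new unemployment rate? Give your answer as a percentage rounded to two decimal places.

New unemployment rate ≈ 10.61%.

Initially, labor force = 182.40 + 13.70 = 196.10 million, so u = 13.70/196.10 = 6.99%.
After the change, employed falls and unemployed rises by 7.10; labor force unchanged → E = 175.30, U = 20.80, labor force = 196.10 million.
New unemployment rate = 20.80 / 196.10 = 10.61%.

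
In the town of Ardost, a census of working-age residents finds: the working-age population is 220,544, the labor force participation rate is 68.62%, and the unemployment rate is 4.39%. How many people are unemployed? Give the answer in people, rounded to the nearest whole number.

Labor force = 0.6862 × 220,544 = 151,337.
Unemployed = 0.0439 × 151,337 ≈ 6,644.

About 6,644 are unemployed.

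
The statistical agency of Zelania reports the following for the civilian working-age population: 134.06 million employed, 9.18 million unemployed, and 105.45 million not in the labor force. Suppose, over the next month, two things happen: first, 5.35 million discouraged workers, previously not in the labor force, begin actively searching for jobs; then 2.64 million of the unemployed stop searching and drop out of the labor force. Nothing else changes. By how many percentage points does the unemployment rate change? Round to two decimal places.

Initially, labor force = 134.06 + 9.18 = 143.24 million, so u = 9.18/143.24 = 6.41%.
After the first change, unemployed and labor force both rise by 5.35 → E = 134.06, U = 14.53, labor force = 148.59 million.
After the second change, unemployed and labor force both fall by 2.64 → E = 134.06, U = 11.89, labor force = 145.95 million.
New unemployment rate = 11.89 / 145.95 = 8.15%.
Change = 8.15% − 6.41% = +1.74 percentage points.

The unemployment rate changes by +1.74 percentage points.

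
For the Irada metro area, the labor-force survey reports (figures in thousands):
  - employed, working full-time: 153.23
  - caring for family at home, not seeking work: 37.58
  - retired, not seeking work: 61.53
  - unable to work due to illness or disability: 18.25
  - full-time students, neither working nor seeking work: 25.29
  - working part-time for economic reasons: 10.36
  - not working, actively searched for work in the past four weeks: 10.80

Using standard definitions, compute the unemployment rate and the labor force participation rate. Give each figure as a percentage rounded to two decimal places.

Employed = 153.23 + 10.36 = 163.59 thousand (anyone who worked, including part-time for economic reasons, counts as employed).
Unemployed = 10.80 thousand.
Labor force = 163.59 + 10.80 = 174.39 thousand.
Not in labor force = 37.58 + 61.53 + 18.25 + 25.29 = 142.65 thousand (those not working and not actively searching are outside the labor force).
Civilian working-age population = 174.39 + 142.65 = 317.04 thousand.
Unemployment rate = 10.80 / 174.39 = 6.19%.
Labor force participation rate = 174.39 / 317.04 = 55.01%.

Unemployment rate ≈ 6.19%; labor force participation rate ≈ 55.01%.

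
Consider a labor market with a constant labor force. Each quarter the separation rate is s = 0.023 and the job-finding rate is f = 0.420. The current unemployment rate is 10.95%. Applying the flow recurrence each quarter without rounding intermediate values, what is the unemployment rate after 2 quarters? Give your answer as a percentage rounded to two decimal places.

Unemployment rate after two quarters ≈ 6.98%.

With a fixed labor force, u_{t+1} = u_t + s·(1−u_t) − f·u_t = u_t·(1−s−f) + s.
Here 1−s−f = 0.557 and s = 0.023.
u_1 = 0.109500 × 0.557 + 0.023 = 0.083991.
u_2 = 0.083991 × 0.557 + 0.023 = 0.069783.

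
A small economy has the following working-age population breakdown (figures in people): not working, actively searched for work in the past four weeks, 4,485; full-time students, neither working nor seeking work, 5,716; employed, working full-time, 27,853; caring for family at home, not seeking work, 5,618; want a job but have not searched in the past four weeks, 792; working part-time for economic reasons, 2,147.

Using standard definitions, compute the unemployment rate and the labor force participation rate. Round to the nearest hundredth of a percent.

Unemployment rate ≈ 13.01%; labor force participation rate ≈ 73.98%.

Employed = 27,853 + 2,147 = 30,000 (anyone who worked, including part-time for economic reasons, counts as employed).
Unemployed = 4,485.
Labor force = 30,000 + 4,485 = 34,485.
Not in labor force = 5,716 + 5,618 + 792 = 12,126 (those not working and not actively searching are outside the labor force — including those who want a job but have given up searching).
Civilian working-age population = 34,485 + 12,126 = 46,611.
Unemployment rate = 4,485 / 34,485 = 13.01%.
Labor force participation rate = 34,485 / 46,611 = 73.98%.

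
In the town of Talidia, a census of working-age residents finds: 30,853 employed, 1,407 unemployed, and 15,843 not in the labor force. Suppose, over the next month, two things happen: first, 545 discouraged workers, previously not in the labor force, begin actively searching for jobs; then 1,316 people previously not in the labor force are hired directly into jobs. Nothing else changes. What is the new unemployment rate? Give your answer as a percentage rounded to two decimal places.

New unemployment rate ≈ 5.72%.

Initially, labor force = 30,853 + 1,407 = 32,260, so u = 1,407/32,260 = 4.36%.
After the first change, unemployed and labor force both rise by 545 → E = 30,853, U = 1,952, labor force = 32,805.
After the second change, employed and labor force both rise by 1,316; unemployed unchanged → E = 32,169, U = 1,952, labor force = 34,121.
New unemployment rate = 1,952 / 34,121 = 5.72%.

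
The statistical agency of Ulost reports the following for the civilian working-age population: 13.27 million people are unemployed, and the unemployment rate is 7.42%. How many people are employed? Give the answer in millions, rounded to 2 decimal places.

About 165.57 million are employed.

Labor force = U / u = 13.27 / 0.0742 ≈ 178.84 million.
Employed = labor force − unemployed = 178.84 − 13.27 = 165.57 million.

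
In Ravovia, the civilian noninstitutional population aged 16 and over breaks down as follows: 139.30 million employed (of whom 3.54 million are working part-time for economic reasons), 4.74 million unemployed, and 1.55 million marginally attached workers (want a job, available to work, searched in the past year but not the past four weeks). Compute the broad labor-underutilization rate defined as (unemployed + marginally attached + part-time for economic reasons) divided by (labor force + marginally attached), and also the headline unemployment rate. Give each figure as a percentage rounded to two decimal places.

Labor force = 139.30 + 4.74 = 144.04 million.
Numerator = 4.74 + 1.55 + 3.54 = 9.83 million.
Denominator = 144.04 + 1.55 = 145.59 million.
Broad rate = 9.83 / 145.59 = 6.75%.
Headline unemployment rate = 4.74 / 144.04 = 3.29%.

Broad underutilization rate ≈ 6.75%; headline unemployment rate ≈ 3.29%.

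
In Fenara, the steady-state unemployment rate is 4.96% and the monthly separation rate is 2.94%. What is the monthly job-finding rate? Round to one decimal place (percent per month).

Job-finding rate ≈ 56.3% per month.

From u* = s/(s+f): f = s·(1−u)/u.
f = 2.94 × (1 − 0.0496) / 0.0496 = 2.7942 / 0.0496 ≈ 56.3% per month.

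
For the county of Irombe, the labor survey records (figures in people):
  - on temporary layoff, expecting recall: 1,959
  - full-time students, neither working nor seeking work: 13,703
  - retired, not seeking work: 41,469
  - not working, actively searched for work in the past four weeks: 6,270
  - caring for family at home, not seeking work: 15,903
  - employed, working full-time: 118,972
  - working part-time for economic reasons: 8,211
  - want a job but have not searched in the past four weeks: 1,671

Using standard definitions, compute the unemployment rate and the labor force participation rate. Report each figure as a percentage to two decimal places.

Employed = 118,972 + 8,211 = 127,183 (anyone who worked, including part-time for economic reasons, counts as employed).
Unemployed = 1,959 + 6,270 = 8,229 (jobless and actively searching, or on temporary layoff).
Labor force = 127,183 + 8,229 = 135,412.
Not in labor force = 13,703 + 41,469 + 15,903 + 1,671 = 72,746 (those not working and not actively searching are outside the labor force — including those who want a job but have given up searching).
Civilian working-age population = 135,412 + 72,746 = 208,158.
Unemployment rate = 8,229 / 135,412 = 6.08%.
Labor force participation rate = 135,412 / 208,158 = 65.05%.

Unemployment rate ≈ 6.08%; labor force participation rate ≈ 65.05%.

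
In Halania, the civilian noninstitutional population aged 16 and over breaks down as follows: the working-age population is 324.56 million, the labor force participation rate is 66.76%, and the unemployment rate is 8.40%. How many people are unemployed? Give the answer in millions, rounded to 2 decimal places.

Labor force = 0.6676 × 324.56 = 216.68 million.
Unemployed = 0.0840 × 216.68 ≈ 18.20 million.

About 18.20 million are unemployed.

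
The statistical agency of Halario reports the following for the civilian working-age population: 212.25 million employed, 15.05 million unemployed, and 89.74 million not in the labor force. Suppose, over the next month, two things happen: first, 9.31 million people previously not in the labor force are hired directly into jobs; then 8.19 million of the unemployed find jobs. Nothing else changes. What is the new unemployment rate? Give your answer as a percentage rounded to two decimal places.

New unemployment rate ≈ 2.90%.

Initially, labor force = 212.25 + 15.05 = 227.30 million, so u = 15.05/227.30 = 6.62%.
After the first change, employed and labor force both rise by 9.31; unemployed unchanged → E = 221.56, U = 15.05, labor force = 236.61 million.
After the second change, unemployed falls and employed rises by 8.19; labor force unchanged → E = 229.75, U = 6.86, labor force = 236.61 million.
New unemployment rate = 6.86 / 236.61 = 2.90%.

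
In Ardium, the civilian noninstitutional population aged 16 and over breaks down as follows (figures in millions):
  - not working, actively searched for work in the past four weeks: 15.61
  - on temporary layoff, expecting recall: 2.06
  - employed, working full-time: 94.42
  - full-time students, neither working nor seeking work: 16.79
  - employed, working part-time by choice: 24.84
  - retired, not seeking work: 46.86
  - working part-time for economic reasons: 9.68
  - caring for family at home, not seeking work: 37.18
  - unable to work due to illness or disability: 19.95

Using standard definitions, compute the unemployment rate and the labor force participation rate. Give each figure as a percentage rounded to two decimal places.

Unemployment rate ≈ 12.05%; labor force participation rate ≈ 54.83%.

Employed = 94.42 + 24.84 + 9.68 = 128.94 million (anyone who worked, including part-time for economic reasons, counts as employed).
Unemployed = 15.61 + 2.06 = 17.67 million (jobless and actively searching, or on temporary layoff).
Labor force = 128.94 + 17.67 = 146.61 million.
Not in labor force = 16.79 + 46.86 + 37.18 + 19.95 = 120.78 million (those not working and not actively searching are outside the labor force).
Civilian working-age population = 146.61 + 120.78 = 267.39 million.
Unemployment rate = 17.67 / 146.61 = 12.05%.
Labor force participation rate = 146.61 / 267.39 = 54.83%.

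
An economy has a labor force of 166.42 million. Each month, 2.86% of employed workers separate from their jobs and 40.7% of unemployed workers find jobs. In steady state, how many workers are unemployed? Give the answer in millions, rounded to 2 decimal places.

About 10.93 million are unemployed in steady state.

Steady-state unemployment rate u* = s/(s+f) = 2.86/(2.86+40.7) = 0.065657.
Unemployed = u* × labor force = 0.065657 × 166.42 ≈ 10.93 million.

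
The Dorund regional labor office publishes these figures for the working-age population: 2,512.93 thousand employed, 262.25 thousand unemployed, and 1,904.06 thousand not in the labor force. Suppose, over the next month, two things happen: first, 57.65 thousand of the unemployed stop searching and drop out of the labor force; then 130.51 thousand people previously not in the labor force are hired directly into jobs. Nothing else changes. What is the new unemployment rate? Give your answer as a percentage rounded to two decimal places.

Initially, labor force = 2,512.93 + 262.25 = 2,775.18 thousand, so u = 262.25/2,775.18 = 9.45%.
After the first change, unemployed and labor force both fall by 57.65 → E = 2,512.93, U = 204.60, labor force = 2,717.53 thousand.
After the second change, employed and labor force both rise by 130.51; unemployed unchanged → E = 2,643.44, U = 204.60, labor force = 2,848.04 thousand.
New unemployment rate = 204.60 / 2,848.04 = 7.18%.

New unemployment rate ≈ 7.18%.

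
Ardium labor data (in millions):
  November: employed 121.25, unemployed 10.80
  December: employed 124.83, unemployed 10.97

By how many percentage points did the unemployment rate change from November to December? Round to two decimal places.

The unemployment rate changed by −0.10 percentage points.

November: labor force = 121.25 + 10.80 = 132.05; u = 10.80/132.05 = 8.18%.
December: labor force = 124.83 + 10.97 = 135.80; u = 10.97/135.80 = 8.08%.
Change = 8.08% − 8.18% = −0.10 pp.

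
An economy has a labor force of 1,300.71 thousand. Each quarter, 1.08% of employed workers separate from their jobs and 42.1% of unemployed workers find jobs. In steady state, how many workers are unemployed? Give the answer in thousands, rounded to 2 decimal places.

About 32.53 thousand are unemployed in steady state.

Steady-state unemployment rate u* = s/(s+f) = 1.08/(1.08+42.1) = 0.025012.
Unemployed = u* × labor force = 0.025012 × 1,300.71 ≈ 32.53 thousand.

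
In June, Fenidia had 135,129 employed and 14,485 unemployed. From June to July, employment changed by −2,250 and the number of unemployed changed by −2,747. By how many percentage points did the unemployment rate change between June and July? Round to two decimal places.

June: labor force = 135,129 + 14,485 = 149,614; u = 14,485/149,614 = 9.68%.
July: labor force = 132,879 + 11,738 = 144,617; u = 11,738/144,617 = 8.12%.
Change = 8.12% − 9.68% = −1.56 pp.

The unemployment rate changed by −1.56 percentage points.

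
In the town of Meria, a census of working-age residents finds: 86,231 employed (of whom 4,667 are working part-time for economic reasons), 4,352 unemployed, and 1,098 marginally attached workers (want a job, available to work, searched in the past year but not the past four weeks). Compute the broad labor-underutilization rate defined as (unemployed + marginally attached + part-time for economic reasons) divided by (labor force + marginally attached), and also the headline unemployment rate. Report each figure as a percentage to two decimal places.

Labor force = 86,231 + 4,352 = 90,583.
Numerator = 4,352 + 1,098 + 4,667 = 10,117.
Denominator = 90,583 + 1,098 = 91,681.
Broad rate = 10,117 / 91,681 = 11.04%.
Headline unemployment rate = 4,352 / 90,583 = 4.80%.

Broad underutilization rate ≈ 11.04%; headline unemployment rate ≈ 4.80%.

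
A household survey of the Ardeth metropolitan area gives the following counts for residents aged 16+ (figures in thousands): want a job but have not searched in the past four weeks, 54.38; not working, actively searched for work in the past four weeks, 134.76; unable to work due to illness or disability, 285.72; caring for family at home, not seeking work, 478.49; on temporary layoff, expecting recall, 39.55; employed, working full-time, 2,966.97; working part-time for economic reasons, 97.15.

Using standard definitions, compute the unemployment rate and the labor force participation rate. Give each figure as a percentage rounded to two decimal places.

Unemployment rate ≈ 5.38%; labor force participation rate ≈ 79.82%.

Employed = 2,966.97 + 97.15 = 3,064.12 thousand (anyone who worked, including part-time for economic reasons, counts as employed).
Unemployed = 134.76 + 39.55 = 174.31 thousand (jobless and actively searching, or on temporary layoff).
Labor force = 3,064.12 + 174.31 = 3,238.43 thousand.
Not in labor force = 54.38 + 285.72 + 478.49 = 818.59 thousand (those not working and not actively searching are outside the labor force — including those who want a job but have given up searching).
Civilian working-age population = 3,238.43 + 818.59 = 4,057.02 thousand.
Unemployment rate = 174.31 / 3,238.43 = 5.38%.
Labor force participation rate = 3,238.43 / 4,057.02 = 79.82%.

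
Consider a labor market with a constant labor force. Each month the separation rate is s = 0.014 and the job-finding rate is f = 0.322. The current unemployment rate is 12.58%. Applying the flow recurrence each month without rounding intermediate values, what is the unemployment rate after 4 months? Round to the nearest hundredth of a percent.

With a fixed labor force, u_{t+1} = u_t + s·(1−u_t) − f·u_t = u_t·(1−s−f) + s.
Here 1−s−f = 0.664 and s = 0.014.
u_1 = 0.125800 × 0.664 + 0.014 = 0.097531.
u_2 = 0.097531 × 0.664 + 0.014 = 0.078761.
u_3 = 0.078761 × 0.664 + 0.014 = 0.066297.
u_4 = 0.066297 × 0.664 + 0.014 = 0.058021.

Unemployment rate after four months ≈ 5.80%.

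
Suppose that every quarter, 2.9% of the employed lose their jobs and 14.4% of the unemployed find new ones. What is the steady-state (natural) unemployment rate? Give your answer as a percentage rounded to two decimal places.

Steady-state unemployment rate ≈ 16.76%.

At steady state the flows balance: s·E = f·U, so U/(E+U) = s/(s+f).
u* = 2.9 / (2.9 + 14.4) = 2.9 / 17.30 = 16.76%.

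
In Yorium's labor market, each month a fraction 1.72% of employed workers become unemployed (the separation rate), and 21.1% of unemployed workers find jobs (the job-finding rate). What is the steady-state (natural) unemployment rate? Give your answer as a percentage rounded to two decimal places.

Steady-state unemployment rate ≈ 7.54%.

At steady state the flows balance: s·E = f·U, so U/(E+U) = s/(s+f).
u* = 1.72 / (1.72 + 21.1) = 1.72 / 22.82 = 7.54%.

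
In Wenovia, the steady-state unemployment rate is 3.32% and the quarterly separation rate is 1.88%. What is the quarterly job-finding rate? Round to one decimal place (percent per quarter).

Job-finding rate ≈ 54.7% per quarter.

From u* = s/(s+f): f = s·(1−u)/u.
f = 1.88 × (1 − 0.0332) / 0.0332 = 1.8176 / 0.0332 ≈ 54.7% per quarter.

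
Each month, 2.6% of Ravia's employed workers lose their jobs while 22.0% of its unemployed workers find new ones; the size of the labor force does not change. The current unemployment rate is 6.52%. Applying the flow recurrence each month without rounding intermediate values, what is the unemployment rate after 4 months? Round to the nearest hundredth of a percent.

Unemployment rate after four months ≈ 9.26%.

With a fixed labor force, u_{t+1} = u_t + s·(1−u_t) − f·u_t = u_t·(1−s−f) + s.
Here 1−s−f = 0.754 and s = 0.026.
u_1 = 0.065200 × 0.754 + 0.026 = 0.075161.
u_2 = 0.075161 × 0.754 + 0.026 = 0.082671.
u_3 = 0.082671 × 0.754 + 0.026 = 0.088334.
u_4 = 0.088334 × 0.754 + 0.026 = 0.092604.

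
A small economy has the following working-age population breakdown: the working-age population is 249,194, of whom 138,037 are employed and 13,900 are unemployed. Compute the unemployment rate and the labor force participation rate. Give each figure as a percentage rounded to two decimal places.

Unemployment rate ≈ 9.15%; labor force participation rate ≈ 60.97%.

Labor force = employed + unemployed = 138,037 + 13,900 = 151,937.
Unemployment rate = 13,900 / 151,937 = 9.15%.
Labor force participation rate = 151,937 / 249,194 = 60.97%.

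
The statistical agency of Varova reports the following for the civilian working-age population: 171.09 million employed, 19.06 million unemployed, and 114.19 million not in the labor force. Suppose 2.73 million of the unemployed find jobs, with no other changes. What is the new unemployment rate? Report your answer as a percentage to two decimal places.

New unemployment rate ≈ 8.59%.

Initially, labor force = 171.09 + 19.06 = 190.15 million, so u = 19.06/190.15 = 10.02%.
After the change, unemployed falls and employed rises by 2.73; labor force unchanged → E = 173.82, U = 16.33, labor force = 190.15 million.
New unemployment rate = 16.33 / 190.15 = 8.59%.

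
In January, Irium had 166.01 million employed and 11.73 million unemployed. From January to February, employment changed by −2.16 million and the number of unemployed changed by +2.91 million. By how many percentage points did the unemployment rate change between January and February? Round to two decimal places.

January: labor force = 166.01 + 11.73 = 177.74; u = 11.73/177.74 = 6.60%.
February: labor force = 163.85 + 14.64 = 178.49; u = 14.64/178.49 = 8.20%.
Change = 8.20% − 6.60% = +1.60 pp.

The unemployment rate changed by +1.60 percentage points.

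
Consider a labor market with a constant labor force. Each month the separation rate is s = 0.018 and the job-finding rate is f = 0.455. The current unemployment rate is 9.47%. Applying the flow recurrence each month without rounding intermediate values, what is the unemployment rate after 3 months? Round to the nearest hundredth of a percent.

Unemployment rate after three months ≈ 4.63%.

With a fixed labor force, u_{t+1} = u_t + s·(1−u_t) − f·u_t = u_t·(1−s−f) + s.
Here 1−s−f = 0.527 and s = 0.018.
u_1 = 0.094700 × 0.527 + 0.018 = 0.067907.
u_2 = 0.067907 × 0.527 + 0.018 = 0.053787.
u_3 = 0.053787 × 0.527 + 0.018 = 0.046346.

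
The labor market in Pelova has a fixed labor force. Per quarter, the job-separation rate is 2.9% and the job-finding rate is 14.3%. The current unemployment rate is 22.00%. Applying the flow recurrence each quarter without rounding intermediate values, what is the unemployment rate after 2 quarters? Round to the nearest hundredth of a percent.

Unemployment rate after two quarters ≈ 20.38%.

With a fixed labor force, u_{t+1} = u_t + s·(1−u_t) − f·u_t = u_t·(1−s−f) + s.
Here 1−s−f = 0.828 and s = 0.029.
u_1 = 0.220000 × 0.828 + 0.029 = 0.211160.
u_2 = 0.211160 × 0.828 + 0.029 = 0.203840.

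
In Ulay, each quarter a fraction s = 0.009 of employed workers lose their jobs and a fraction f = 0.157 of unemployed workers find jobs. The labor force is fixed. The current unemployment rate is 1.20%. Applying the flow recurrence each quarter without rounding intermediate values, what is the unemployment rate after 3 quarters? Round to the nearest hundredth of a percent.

With a fixed labor force, u_{t+1} = u_t + s·(1−u_t) − f·u_t = u_t·(1−s−f) + s.
Here 1−s−f = 0.834 and s = 0.009.
u_1 = 0.012000 × 0.834 + 0.009 = 0.019008.
u_2 = 0.019008 × 0.834 + 0.009 = 0.024853.
u_3 = 0.024853 × 0.834 + 0.009 = 0.029727.

Unemployment rate after three quarters ≈ 2.97%.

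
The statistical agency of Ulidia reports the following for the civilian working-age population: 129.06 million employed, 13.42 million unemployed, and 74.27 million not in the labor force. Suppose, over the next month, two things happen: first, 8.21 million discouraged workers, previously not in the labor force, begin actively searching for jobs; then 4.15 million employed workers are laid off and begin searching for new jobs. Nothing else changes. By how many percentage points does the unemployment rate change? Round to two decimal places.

Initially, labor force = 129.06 + 13.42 = 142.48 million, so u = 13.42/142.48 = 9.42%.
After the first change, unemployed and labor force both rise by 8.21 → E = 129.06, U = 21.63, labor force = 150.69 million.
After the second change, employed falls and unemployed rises by 4.15; labor force unchanged → E = 124.91, U = 25.78, labor force = 150.69 million.
New unemployment rate = 25.78 / 150.69 = 17.11%.
Change = 17.11% − 9.42% = +7.69 percentage points.

The unemployment rate changes by +7.69 percentage points.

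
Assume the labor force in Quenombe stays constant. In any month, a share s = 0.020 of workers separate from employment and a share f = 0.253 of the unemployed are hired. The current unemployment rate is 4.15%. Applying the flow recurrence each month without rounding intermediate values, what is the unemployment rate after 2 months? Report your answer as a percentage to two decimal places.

Unemployment rate after two months ≈ 5.65%.

With a fixed labor force, u_{t+1} = u_t + s·(1−u_t) − f·u_t = u_t·(1−s−f) + s.
Here 1−s−f = 0.727 and s = 0.020.
u_1 = 0.041500 × 0.727 + 0.020 = 0.050170.
u_2 = 0.050170 × 0.727 + 0.020 = 0.056474.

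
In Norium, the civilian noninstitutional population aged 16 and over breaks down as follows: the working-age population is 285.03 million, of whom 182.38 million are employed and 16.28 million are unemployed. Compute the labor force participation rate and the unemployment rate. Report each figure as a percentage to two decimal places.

Labor force = employed + unemployed = 182.38 + 16.28 = 198.66 million.
Unemployment rate = 16.28 / 198.66 = 8.19%.
Labor force participation rate = 198.66 / 285.03 = 69.70%.

Labor force participation rate ≈ 69.70%; unemployment rate ≈ 8.19%.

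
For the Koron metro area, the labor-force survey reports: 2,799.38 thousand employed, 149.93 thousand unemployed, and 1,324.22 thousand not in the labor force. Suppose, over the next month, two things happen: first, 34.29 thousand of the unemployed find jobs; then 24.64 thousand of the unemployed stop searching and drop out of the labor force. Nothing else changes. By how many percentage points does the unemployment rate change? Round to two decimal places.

The unemployment rate changes by −1.97 percentage points.

Initially, labor force = 2,799.38 + 149.93 = 2,949.31 thousand, so u = 149.93/2,949.31 = 5.08%.
After the first change, unemployed falls and employed rises by 34.29; labor force unchanged → E = 2,833.67, U = 115.64, labor force = 2,949.31 thousand.
After the second change, unemployed and labor force both fall by 24.64 → E = 2,833.67, U = 91.00, labor force = 2,924.67 thousand.
New unemployment rate = 91.00 / 2,924.67 = 3.11%.
Change = 3.11% − 5.08% = −1.97 percentage points.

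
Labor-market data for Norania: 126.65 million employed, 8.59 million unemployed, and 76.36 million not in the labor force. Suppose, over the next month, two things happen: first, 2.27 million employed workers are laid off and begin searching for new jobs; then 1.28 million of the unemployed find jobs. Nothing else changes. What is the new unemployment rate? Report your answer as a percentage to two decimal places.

New unemployment rate ≈ 7.08%.

Initially, labor force = 126.65 + 8.59 = 135.24 million, so u = 8.59/135.24 = 6.35%.
After the first change, employed falls and unemployed rises by 2.27; labor force unchanged → E = 124.38, U = 10.86, labor force = 135.24 million.
After the second change, unemployed falls and employed rises by 1.28; labor force unchanged → E = 125.66, U = 9.58, labor force = 135.24 million.
New unemployment rate = 9.58 / 135.24 = 7.08%.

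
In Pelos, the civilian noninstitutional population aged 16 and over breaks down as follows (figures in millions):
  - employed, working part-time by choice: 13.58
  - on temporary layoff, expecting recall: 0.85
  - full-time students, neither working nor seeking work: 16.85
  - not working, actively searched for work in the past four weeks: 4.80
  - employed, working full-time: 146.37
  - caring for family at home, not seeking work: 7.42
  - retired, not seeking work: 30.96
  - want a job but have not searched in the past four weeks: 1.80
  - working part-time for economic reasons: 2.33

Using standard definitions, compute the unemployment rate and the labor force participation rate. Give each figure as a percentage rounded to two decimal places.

Employed = 13.58 + 146.37 + 2.33 = 162.28 million (anyone who worked, including part-time for economic reasons, counts as employed).
Unemployed = 0.85 + 4.80 = 5.65 million (jobless and actively searching, or on temporary layoff).
Labor force = 162.28 + 5.65 = 167.93 million.
Not in labor force = 16.85 + 7.42 + 30.96 + 1.80 = 57.03 million (those not working and not actively searching are outside the labor force — including those who want a job but have given up searching).
Civilian working-age population = 167.93 + 57.03 = 224.96 million.
Unemployment rate = 5.65 / 167.93 = 3.36%.
Labor force participation rate = 167.93 / 224.96 = 74.65%.

Unemployment rate ≈ 3.36%; labor force participation rate ≈ 74.65%.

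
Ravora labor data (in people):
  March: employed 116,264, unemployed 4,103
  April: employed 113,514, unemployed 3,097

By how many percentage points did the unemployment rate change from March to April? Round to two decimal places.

The unemployment rate changed by −0.75 percentage points.

March: labor force = 116,264 + 4,103 = 120,367; u = 4,103/120,367 = 3.41%.
April: labor force = 113,514 + 3,097 = 116,611; u = 3,097/116,611 = 2.66%.
Change = 2.66% − 3.41% = −0.75 pp.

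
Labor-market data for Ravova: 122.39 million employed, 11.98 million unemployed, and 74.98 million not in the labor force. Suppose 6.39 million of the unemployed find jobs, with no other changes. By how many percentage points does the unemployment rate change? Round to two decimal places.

The unemployment rate changes by −4.76 percentage points.

Initially, labor force = 122.39 + 11.98 = 134.37 million, so u = 11.98/134.37 = 8.92%.
After the change, unemployed falls and employed rises by 6.39; labor force unchanged → E = 128.78, U = 5.59, labor force = 134.37 million.
New unemployment rate = 5.59 / 134.37 = 4.16%.
Change = 4.16% − 8.92% = −4.76 percentage points.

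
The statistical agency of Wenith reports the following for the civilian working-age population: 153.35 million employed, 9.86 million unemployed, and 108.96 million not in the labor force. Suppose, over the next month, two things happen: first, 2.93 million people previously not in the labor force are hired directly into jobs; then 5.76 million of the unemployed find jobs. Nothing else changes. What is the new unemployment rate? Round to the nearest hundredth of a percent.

Initially, labor force = 153.35 + 9.86 = 163.21 million, so u = 9.86/163.21 = 6.04%.
After the first change, employed and labor force both rise by 2.93; unemployed unchanged → E = 156.28, U = 9.86, labor force = 166.14 million.
After the second change, unemployed falls and employed rises by 5.76; labor force unchanged → E = 162.04, U = 4.10, labor force = 166.14 million.
New unemployment rate = 4.10 / 166.14 = 2.47%.

New unemployment rate ≈ 2.47%.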